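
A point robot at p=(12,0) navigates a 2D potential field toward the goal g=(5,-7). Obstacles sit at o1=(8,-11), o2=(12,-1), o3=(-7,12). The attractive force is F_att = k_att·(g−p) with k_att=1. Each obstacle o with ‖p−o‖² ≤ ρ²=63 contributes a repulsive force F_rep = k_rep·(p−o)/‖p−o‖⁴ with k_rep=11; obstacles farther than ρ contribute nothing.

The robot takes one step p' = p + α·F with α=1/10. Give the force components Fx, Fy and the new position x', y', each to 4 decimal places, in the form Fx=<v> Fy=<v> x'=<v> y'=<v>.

F_att = 1·(g−p) = 1·(-7,-7) = (-7.0000,-7.0000)
o1: d²=137 > ρ²=63 → inactive
o2: d²=1 ≤ ρ²=63; F_rep = 11·(0,1)/1² = (0.0000,11.0000)
o3: d²=505 > ρ²=63 → inactive
F = F_att + ΣF_rep = (-7.0000,4.0000)
p' = p + 1/10·F = (11.3000,0.4000)

Fx=-7.0000 Fy=4.0000 x'=11.3000 y'=0.4000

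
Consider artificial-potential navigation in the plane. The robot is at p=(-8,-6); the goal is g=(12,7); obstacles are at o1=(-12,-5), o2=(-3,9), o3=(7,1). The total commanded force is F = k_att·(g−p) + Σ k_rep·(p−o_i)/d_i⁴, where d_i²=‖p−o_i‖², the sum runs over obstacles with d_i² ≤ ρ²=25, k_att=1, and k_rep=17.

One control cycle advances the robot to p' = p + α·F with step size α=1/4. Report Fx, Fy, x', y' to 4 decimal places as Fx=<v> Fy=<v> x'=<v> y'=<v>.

F_att = 1·(g−p) = 1·(20,13) = (20.0000,13.0000)
o1: d²=17 ≤ ρ²=25; F_rep = 17·(4,-1)/17² = (0.2353,-0.0588)
o2: d²=250 > ρ²=25 → inactive
o3: d²=274 > ρ²=25 → inactive
F = F_att + ΣF_rep = (20.2353,12.9412)
p' = p + 1/4·F = (-2.9412,-2.7647)

Fx=20.2353 Fy=12.9412 x'=-2.9412 y'=-2.7647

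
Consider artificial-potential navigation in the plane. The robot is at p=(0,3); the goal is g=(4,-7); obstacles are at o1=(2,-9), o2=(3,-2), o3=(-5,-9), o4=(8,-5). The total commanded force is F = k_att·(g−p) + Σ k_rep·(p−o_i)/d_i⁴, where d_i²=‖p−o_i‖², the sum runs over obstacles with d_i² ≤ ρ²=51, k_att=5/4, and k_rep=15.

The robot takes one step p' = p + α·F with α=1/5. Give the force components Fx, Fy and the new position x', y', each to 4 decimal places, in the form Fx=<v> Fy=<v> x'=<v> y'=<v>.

F_att = 5/4·(g−p) = 5/4·(4,-10) = (5.0000,-12.5000)
o1: d²=148 > ρ²=51 → inactive
o2: d²=34 ≤ ρ²=51; F_rep = 15·(-3,5)/34² = (-0.0389,0.0649)
o3: d²=169 > ρ²=51 → inactive
o4: d²=128 > ρ²=51 → inactive
F = F_att + ΣF_rep = (4.9611,-12.4351)
p' = p + 1/5·F = (0.9922,0.5130)

Fx=4.9611 Fy=-12.4351 x'=0.9922 y'=0.5130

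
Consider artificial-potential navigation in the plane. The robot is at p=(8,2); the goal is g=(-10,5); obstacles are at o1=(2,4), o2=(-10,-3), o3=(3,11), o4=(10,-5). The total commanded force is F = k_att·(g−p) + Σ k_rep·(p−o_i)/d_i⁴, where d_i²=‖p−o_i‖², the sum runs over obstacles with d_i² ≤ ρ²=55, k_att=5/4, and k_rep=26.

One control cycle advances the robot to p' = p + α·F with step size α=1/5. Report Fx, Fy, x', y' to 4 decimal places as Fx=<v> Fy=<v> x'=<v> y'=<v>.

F_att = 5/4·(g−p) = 5/4·(-18,3) = (-22.5000,3.7500)
o1: d²=40 ≤ ρ²=55; F_rep = 26·(6,-2)/40² = (0.0975,-0.0325)
o2: d²=349 > ρ²=55 → inactive
o3: d²=106 > ρ²=55 → inactive
o4: d²=53 ≤ ρ²=55; F_rep = 26·(-2,7)/53² = (-0.0185,0.0648)
F = F_att + ΣF_rep = (-22.4210,3.7823)
p' = p + 1/5·F = (3.5158,2.7565)

Fx=-22.4210 Fy=3.7823 x'=3.5158 y'=2.7565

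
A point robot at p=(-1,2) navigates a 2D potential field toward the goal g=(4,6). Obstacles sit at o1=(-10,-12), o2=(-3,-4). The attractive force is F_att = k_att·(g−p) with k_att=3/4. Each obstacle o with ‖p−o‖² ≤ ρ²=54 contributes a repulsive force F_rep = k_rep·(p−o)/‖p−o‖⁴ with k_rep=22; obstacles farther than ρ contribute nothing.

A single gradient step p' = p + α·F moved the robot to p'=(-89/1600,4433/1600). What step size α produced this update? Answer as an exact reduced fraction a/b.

F_att = 3/4·(g−p) = 3/4·(5,4) = (3.7500,3.0000)
o1: d²=277 > ρ²=54 → inactive
o2: d²=40 ≤ ρ²=54; F_rep = 22·(2,6)/40² = (0.0275,0.0825)
F = F_att + ΣF_rep = (3.7775,3.0825)
Δp = p'−p = (0.9444,0.7706); α = Δx/Fx = (1511/1600) / (1511/400) = 1/4
check: Δy/Fy = (1233/1600) / (1233/400) = 1/4 ✓

α = 1/4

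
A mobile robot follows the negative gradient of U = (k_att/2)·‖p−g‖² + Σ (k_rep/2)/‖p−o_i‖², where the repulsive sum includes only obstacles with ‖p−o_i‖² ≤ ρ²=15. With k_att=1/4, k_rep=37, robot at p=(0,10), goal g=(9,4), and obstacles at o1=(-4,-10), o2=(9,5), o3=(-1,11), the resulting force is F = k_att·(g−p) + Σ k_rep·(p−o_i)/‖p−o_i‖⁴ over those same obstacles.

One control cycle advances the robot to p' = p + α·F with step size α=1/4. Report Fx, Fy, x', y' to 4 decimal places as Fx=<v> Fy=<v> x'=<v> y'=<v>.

F_att = 1/4·(g−p) = 1/4·(9,-6) = (2.2500,-1.5000)
o1: d²=416 > ρ²=15 → inactive
o2: d²=106 > ρ²=15 → inactive
o3: d²=2 ≤ ρ²=15; F_rep = 37·(1,-1)/2² = (9.2500,-9.2500)
F = F_att + ΣF_rep = (11.5000,-10.7500)
p' = p + 1/4·F = (2.8750,7.3125)

Fx=11.5000 Fy=-10.7500 x'=2.8750 y'=7.3125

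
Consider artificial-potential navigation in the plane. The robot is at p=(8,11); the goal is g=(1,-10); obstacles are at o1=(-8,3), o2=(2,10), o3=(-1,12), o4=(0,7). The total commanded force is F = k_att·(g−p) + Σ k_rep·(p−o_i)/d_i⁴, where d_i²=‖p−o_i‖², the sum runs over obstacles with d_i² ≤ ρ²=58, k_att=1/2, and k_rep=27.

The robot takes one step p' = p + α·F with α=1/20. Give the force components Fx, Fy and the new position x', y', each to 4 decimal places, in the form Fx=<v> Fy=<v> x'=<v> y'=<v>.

Fx=-3.3817 Fy=-10.4803 x'=7.8309 y'=10.4760

F_att = 1/2·(g−p) = 1/2·(-7,-21) = (-3.5000,-10.5000)
o1: d²=320 > ρ²=58 → inactive
o2: d²=37 ≤ ρ²=58; F_rep = 27·(6,1)/37² = (0.1183,0.0197)
o3: d²=82 > ρ²=58 → inactive
o4: d²=80 > ρ²=58 → inactive
F = F_att + ΣF_rep = (-3.3817,-10.4803)
p' = p + 1/20·F = (7.8309,10.4760)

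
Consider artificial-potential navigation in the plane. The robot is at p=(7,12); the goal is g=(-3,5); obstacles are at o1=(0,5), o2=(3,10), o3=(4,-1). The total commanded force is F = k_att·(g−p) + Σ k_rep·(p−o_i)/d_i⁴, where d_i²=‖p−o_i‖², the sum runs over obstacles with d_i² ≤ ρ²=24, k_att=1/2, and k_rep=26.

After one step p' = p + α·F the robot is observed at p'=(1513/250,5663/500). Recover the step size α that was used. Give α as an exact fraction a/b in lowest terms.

F_att = 1/2·(g−p) = 1/2·(-10,-7) = (-5.0000,-3.5000)
o1: d²=98 > ρ²=24 → inactive
o2: d²=20 ≤ ρ²=24; F_rep = 26·(4,2)/20² = (0.2600,0.1300)
o3: d²=178 > ρ²=24 → inactive
F = F_att + ΣF_rep = (-4.7400,-3.3700)
Δp = p'−p = (-0.9480,-0.6740); α = Δx/Fx = (-237/250) / (-237/50) = 1/5
check: Δy/Fy = (-337/500) / (-337/100) = 1/5 ✓

α = 1/5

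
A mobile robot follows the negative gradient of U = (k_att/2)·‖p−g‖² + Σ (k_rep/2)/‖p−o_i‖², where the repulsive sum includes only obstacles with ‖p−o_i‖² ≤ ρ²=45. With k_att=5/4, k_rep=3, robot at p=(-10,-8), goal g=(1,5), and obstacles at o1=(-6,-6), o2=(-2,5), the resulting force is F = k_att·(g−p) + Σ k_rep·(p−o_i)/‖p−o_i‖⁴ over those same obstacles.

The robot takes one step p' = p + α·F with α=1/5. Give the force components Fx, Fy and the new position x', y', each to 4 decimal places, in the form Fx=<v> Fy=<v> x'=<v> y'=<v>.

Fx=13.7200 Fy=16.2350 x'=-7.2560 y'=-4.7530

F_att = 5/4·(g−p) = 5/4·(11,13) = (13.7500,16.2500)
o1: d²=20 ≤ ρ²=45; F_rep = 3·(-4,-2)/20² = (-0.0300,-0.0150)
o2: d²=233 > ρ²=45 → inactive
F = F_att + ΣF_rep = (13.7200,16.2350)
p' = p + 1/5·F = (-7.2560,-4.7530)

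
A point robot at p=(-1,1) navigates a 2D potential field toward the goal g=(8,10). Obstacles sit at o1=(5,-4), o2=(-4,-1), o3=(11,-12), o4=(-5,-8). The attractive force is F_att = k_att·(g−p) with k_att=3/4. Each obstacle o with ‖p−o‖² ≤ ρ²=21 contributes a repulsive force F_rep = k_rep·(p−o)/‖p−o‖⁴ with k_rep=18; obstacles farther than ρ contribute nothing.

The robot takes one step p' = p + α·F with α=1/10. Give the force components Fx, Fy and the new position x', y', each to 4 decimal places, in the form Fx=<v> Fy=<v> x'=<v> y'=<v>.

Fx=7.0695 Fy=6.9630 x'=-0.2930 y'=1.6963

F_att = 3/4·(g−p) = 3/4·(9,9) = (6.7500,6.7500)
o1: d²=61 > ρ²=21 → inactive
o2: d²=13 ≤ ρ²=21; F_rep = 18·(3,2)/13² = (0.3195,0.2130)
o3: d²=313 > ρ²=21 → inactive
o4: d²=97 > ρ²=21 → inactive
F = F_att + ΣF_rep = (7.0695,6.9630)
p' = p + 1/10·F = (-0.2930,1.6963)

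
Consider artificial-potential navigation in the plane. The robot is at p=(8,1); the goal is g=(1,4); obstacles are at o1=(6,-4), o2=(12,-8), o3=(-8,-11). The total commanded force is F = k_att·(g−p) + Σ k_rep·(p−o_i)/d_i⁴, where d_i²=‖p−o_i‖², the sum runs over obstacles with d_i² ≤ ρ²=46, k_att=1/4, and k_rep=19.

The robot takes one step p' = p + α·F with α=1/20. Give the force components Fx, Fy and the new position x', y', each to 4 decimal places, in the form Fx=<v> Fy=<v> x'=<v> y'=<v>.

Fx=-1.7048 Fy=0.8630 x'=7.9148 y'=1.0431

F_att = 1/4·(g−p) = 1/4·(-7,3) = (-1.7500,0.7500)
o1: d²=29 ≤ ρ²=46; F_rep = 19·(2,5)/29² = (0.0452,0.1130)
o2: d²=97 > ρ²=46 → inactive
o3: d²=400 > ρ²=46 → inactive
F = F_att + ΣF_rep = (-1.7048,0.8630)
p' = p + 1/20·F = (7.9148,1.0431)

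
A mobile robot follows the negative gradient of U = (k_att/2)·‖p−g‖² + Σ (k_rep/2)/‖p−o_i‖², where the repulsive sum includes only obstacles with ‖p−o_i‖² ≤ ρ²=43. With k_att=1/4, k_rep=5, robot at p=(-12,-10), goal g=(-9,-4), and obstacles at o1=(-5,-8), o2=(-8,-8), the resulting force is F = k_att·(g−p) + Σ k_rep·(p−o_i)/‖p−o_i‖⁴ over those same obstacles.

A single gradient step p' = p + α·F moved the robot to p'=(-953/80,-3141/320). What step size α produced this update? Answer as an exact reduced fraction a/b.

α = 1/8

F_att = 1/4·(g−p) = 1/4·(3,6) = (0.7500,1.5000)
o1: d²=53 > ρ²=43 → inactive
o2: d²=20 ≤ ρ²=43; F_rep = 5·(-4,-2)/20² = (-0.0500,-0.0250)
F = F_att + ΣF_rep = (0.7000,1.4750)
Δp = p'−p = (0.0875,0.1844); α = Δx/Fx = (7/80) / (7/10) = 1/8
check: Δy/Fy = (59/320) / (59/40) = 1/8 ✓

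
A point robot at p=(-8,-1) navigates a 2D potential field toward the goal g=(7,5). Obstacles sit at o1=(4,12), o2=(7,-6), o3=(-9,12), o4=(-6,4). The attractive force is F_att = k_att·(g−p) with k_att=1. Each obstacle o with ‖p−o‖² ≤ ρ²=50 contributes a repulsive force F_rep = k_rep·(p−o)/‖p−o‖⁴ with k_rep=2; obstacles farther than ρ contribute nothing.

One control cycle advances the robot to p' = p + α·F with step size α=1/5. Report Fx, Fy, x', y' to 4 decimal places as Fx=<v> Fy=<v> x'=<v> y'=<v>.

Fx=14.9952 Fy=5.9881 x'=-5.0010 y'=0.1976

F_att = 1·(g−p) = 1·(15,6) = (15.0000,6.0000)
o1: d²=313 > ρ²=50 → inactive
o2: d²=250 > ρ²=50 → inactive
o3: d²=170 > ρ²=50 → inactive
o4: d²=29 ≤ ρ²=50; F_rep = 2·(-2,-5)/29² = (-0.0048,-0.0119)
F = F_att + ΣF_rep = (14.9952,5.9881)
p' = p + 1/5·F = (-5.0010,0.1976)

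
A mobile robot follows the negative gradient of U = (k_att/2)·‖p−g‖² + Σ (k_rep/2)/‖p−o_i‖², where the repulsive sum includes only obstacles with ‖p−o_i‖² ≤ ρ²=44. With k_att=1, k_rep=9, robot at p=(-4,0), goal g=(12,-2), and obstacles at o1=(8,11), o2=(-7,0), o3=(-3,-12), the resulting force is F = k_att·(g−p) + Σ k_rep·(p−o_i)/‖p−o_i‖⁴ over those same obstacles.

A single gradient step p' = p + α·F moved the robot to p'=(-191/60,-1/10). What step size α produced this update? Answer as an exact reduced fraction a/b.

α = 1/20

F_att = 1·(g−p) = 1·(16,-2) = (16.0000,-2.0000)
o1: d²=265 > ρ²=44 → inactive
o2: d²=9 ≤ ρ²=44; F_rep = 9·(3,0)/9² = (0.3333,0.0000)
o3: d²=145 > ρ²=44 → inactive
F = F_att + ΣF_rep = (16.3333,-2.0000)
Δp = p'−p = (0.8167,-0.1000); α = Δx/Fx = (49/60) / (49/3) = 1/20
check: Δy/Fy = (-1/10) / (-2) = 1/20 ✓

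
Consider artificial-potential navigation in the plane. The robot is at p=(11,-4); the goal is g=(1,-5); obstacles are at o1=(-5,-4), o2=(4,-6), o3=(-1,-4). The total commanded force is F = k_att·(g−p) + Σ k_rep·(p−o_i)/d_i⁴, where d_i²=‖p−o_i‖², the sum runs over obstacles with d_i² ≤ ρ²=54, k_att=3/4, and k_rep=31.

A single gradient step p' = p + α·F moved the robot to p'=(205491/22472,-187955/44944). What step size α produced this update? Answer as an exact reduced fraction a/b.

α = 1/4

F_att = 3/4·(g−p) = 3/4·(-10,-1) = (-7.5000,-0.7500)
o1: d²=256 > ρ²=54 → inactive
o2: d²=53 ≤ ρ²=54; F_rep = 31·(7,2)/53² = (0.0773,0.0221)
o3: d²=144 > ρ²=54 → inactive
F = F_att + ΣF_rep = (-7.4227,-0.7279)
Δp = p'−p = (-1.8557,-0.1820); α = Δx/Fx = (-41701/22472) / (-41701/5618) = 1/4
check: Δy/Fy = (-8179/44944) / (-8179/11236) = 1/4 ✓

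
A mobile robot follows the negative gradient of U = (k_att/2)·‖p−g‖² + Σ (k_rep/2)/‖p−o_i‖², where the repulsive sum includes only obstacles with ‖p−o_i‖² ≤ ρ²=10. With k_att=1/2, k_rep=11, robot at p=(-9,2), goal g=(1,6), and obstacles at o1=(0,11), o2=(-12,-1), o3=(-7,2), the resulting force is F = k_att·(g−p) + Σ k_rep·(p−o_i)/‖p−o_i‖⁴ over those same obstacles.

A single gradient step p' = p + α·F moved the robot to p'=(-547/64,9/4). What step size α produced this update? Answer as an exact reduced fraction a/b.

F_att = 1/2·(g−p) = 1/2·(10,4) = (5.0000,2.0000)
o1: d²=162 > ρ²=10 → inactive
o2: d²=18 > ρ²=10 → inactive
o3: d²=4 ≤ ρ²=10; F_rep = 11·(-2,0)/4² = (-1.3750,0.0000)
F = F_att + ΣF_rep = (3.6250,2.0000)
Δp = p'−p = (0.4531,0.2500); α = Δx/Fx = (29/64) / (29/8) = 1/8
check: Δy/Fy = (1/4) / (2) = 1/8 ✓

α = 1/8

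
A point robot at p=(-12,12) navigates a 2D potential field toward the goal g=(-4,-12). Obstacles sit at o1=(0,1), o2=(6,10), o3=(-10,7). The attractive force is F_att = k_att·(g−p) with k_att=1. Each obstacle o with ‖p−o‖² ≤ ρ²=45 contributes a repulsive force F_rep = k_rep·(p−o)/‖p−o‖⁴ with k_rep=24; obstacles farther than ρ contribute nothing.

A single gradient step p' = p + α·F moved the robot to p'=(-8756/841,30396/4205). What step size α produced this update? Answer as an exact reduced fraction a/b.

F_att = 1·(g−p) = 1·(8,-24) = (8.0000,-24.0000)
o1: d²=265 > ρ²=45 → inactive
o2: d²=328 > ρ²=45 → inactive
o3: d²=29 ≤ ρ²=45; F_rep = 24·(-2,5)/29² = (-0.0571,0.1427)
F = F_att + ΣF_rep = (7.9429,-23.8573)
Δp = p'−p = (1.5886,-4.7715); α = Δx/Fx = (1336/841) / (6680/841) = 1/5
check: Δy/Fy = (-20064/4205) / (-20064/841) = 1/5 ✓

α = 1/5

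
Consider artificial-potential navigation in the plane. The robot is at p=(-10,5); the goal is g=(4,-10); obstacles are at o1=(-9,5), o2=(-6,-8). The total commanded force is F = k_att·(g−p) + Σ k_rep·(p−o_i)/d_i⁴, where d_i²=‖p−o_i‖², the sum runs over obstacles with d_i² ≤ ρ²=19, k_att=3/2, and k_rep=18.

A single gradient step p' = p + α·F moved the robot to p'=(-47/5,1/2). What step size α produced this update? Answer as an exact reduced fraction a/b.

α = 1/5

F_att = 3/2·(g−p) = 3/2·(14,-15) = (21.0000,-22.5000)
o1: d²=1 ≤ ρ²=19; F_rep = 18·(-1,0)/1² = (-18.0000,0.0000)
o2: d²=185 > ρ²=19 → inactive
F = F_att + ΣF_rep = (3.0000,-22.5000)
Δp = p'−p = (0.6000,-4.5000); α = Δx/Fx = (3/5) / (3) = 1/5
check: Δy/Fy = (-9/2) / (-45/2) = 1/5 ✓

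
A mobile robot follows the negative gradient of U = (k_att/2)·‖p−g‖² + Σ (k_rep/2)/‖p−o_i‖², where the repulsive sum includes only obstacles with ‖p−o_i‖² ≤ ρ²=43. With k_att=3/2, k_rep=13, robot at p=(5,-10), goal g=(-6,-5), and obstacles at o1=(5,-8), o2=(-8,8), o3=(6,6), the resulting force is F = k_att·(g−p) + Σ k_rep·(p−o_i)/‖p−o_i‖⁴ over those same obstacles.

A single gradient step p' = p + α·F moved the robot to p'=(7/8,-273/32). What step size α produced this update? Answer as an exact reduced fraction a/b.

α = 1/4

F_att = 3/2·(g−p) = 3/2·(-11,5) = (-16.5000,7.5000)
o1: d²=4 ≤ ρ²=43; F_rep = 13·(0,-2)/4² = (0.0000,-1.6250)
o2: d²=493 > ρ²=43 → inactive
o3: d²=257 > ρ²=43 → inactive
F = F_att + ΣF_rep = (-16.5000,5.8750)
Δp = p'−p = (-4.1250,1.4688); α = Δx/Fx = (-33/8) / (-33/2) = 1/4
check: Δy/Fy = (47/32) / (47/8) = 1/4 ✓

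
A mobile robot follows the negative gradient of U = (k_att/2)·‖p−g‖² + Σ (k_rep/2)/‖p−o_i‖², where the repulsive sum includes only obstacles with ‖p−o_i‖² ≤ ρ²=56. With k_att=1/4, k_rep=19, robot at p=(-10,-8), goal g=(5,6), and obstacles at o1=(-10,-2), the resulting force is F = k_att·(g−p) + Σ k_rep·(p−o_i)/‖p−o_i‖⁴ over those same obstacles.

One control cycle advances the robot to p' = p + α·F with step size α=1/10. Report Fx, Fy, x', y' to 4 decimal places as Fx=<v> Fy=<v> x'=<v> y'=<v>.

F_att = 1/4·(g−p) = 1/4·(15,14) = (3.7500,3.5000)
o1: d²=36 ≤ ρ²=56; F_rep = 19·(0,-6)/36² = (0.0000,-0.0880)
F = F_att + ΣF_rep = (3.7500,3.4120)
p' = p + 1/10·F = (-9.6250,-7.6588)

Fx=3.7500 Fy=3.4120 x'=-9.6250 y'=-7.6588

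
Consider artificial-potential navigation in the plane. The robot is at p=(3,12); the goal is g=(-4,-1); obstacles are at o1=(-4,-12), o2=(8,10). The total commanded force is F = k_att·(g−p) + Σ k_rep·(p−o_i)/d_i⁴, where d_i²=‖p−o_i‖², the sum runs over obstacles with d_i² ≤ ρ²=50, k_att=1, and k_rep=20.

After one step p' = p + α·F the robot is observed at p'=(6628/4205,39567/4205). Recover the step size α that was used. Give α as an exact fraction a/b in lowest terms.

α = 1/5

F_att = 1·(g−p) = 1·(-7,-13) = (-7.0000,-13.0000)
o1: d²=625 > ρ²=50 → inactive
o2: d²=29 ≤ ρ²=50; F_rep = 20·(-5,2)/29² = (-0.1189,0.0476)
F = F_att + ΣF_rep = (-7.1189,-12.9524)
Δp = p'−p = (-1.4238,-2.5905); α = Δx/Fx = (-5987/4205) / (-5987/841) = 1/5
check: Δy/Fy = (-10893/4205) / (-10893/841) = 1/5 ✓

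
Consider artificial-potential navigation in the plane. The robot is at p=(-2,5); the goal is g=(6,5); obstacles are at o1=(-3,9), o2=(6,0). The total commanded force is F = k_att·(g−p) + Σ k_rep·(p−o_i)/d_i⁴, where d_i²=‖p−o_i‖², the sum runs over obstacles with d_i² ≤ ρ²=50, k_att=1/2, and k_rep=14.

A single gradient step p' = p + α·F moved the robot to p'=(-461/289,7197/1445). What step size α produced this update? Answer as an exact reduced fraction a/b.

F_att = 1/2·(g−p) = 1/2·(8,0) = (4.0000,0.0000)
o1: d²=17 ≤ ρ²=50; F_rep = 14·(1,-4)/17² = (0.0484,-0.1938)
o2: d²=89 > ρ²=50 → inactive
F = F_att + ΣF_rep = (4.0484,-0.1938)
Δp = p'−p = (0.4048,-0.0194); α = Δx/Fx = (117/289) / (1170/289) = 1/10
check: Δy/Fy = (-28/1445) / (-56/289) = 1/10 ✓

α = 1/10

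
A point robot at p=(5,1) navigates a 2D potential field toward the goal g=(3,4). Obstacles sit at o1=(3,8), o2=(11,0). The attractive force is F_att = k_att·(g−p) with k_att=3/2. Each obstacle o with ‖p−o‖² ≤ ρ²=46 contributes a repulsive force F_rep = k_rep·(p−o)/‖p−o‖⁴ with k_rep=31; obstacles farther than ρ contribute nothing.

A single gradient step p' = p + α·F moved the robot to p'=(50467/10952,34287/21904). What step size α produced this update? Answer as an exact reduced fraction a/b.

F_att = 3/2·(g−p) = 3/2·(-2,3) = (-3.0000,4.5000)
o1: d²=53 > ρ²=46 → inactive
o2: d²=37 ≤ ρ²=46; F_rep = 31·(-6,1)/37² = (-0.1359,0.0226)
F = F_att + ΣF_rep = (-3.1359,4.5226)
Δp = p'−p = (-0.3920,0.5653); α = Δx/Fx = (-4293/10952) / (-4293/1369) = 1/8
check: Δy/Fy = (12383/21904) / (12383/2738) = 1/8 ✓

α = 1/8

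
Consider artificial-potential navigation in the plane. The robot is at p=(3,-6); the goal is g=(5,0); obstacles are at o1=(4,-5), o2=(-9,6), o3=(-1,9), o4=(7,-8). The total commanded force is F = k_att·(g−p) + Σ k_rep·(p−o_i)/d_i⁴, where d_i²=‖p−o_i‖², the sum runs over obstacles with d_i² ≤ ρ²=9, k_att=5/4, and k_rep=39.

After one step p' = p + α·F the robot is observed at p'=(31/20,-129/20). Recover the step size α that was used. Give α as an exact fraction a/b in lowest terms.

α = 1/5

F_att = 5/4·(g−p) = 5/4·(2,6) = (2.5000,7.5000)
o1: d²=2 ≤ ρ²=9; F_rep = 39·(-1,-1)/2² = (-9.7500,-9.7500)
o2: d²=288 > ρ²=9 → inactive
o3: d²=241 > ρ²=9 → inactive
o4: d²=20 > ρ²=9 → inactive
F = F_att + ΣF_rep = (-7.2500,-2.2500)
Δp = p'−p = (-1.4500,-0.4500); α = Δx/Fx = (-29/20) / (-29/4) = 1/5
check: Δy/Fy = (-9/20) / (-9/4) = 1/5 ✓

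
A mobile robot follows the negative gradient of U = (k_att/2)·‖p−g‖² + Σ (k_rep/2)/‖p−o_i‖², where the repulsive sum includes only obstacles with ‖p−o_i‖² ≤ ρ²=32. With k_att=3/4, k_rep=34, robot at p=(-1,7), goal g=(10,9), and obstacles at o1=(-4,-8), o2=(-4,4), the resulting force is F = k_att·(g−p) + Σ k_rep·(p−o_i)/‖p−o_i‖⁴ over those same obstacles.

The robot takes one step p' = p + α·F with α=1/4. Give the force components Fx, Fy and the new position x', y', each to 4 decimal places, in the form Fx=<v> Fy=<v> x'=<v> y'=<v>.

Fx=8.5648 Fy=1.8148 x'=1.1412 y'=7.4537

F_att = 3/4·(g−p) = 3/4·(11,2) = (8.2500,1.5000)
o1: d²=234 > ρ²=32 → inactive
o2: d²=18 ≤ ρ²=32; F_rep = 34·(3,3)/18² = (0.3148,0.3148)
F = F_att + ΣF_rep = (8.5648,1.8148)
p' = p + 1/4·F = (1.1412,7.4537)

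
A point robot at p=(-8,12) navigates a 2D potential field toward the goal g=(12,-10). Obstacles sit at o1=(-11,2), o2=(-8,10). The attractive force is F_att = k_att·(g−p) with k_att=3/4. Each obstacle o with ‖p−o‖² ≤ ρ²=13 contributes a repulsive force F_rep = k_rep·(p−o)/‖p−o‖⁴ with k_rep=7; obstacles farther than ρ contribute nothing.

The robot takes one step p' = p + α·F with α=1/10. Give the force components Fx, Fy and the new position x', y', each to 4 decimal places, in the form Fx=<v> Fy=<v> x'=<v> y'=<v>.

F_att = 3/4·(g−p) = 3/4·(20,-22) = (15.0000,-16.5000)
o1: d²=109 > ρ²=13 → inactive
o2: d²=4 ≤ ρ²=13; F_rep = 7·(0,2)/4² = (0.0000,0.8750)
F = F_att + ΣF_rep = (15.0000,-15.6250)
p' = p + 1/10·F = (-6.5000,10.4375)

Fx=15.0000 Fy=-15.6250 x'=-6.5000 y'=10.4375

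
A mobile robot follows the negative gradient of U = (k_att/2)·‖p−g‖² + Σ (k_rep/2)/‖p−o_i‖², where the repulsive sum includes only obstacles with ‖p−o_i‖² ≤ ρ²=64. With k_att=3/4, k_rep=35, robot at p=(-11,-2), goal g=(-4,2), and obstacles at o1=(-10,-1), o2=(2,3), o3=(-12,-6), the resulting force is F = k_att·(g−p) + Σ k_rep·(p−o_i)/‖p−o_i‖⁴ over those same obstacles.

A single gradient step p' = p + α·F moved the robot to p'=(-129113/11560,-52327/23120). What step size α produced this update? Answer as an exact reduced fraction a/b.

F_att = 3/4·(g−p) = 3/4·(7,4) = (5.2500,3.0000)
o1: d²=2 ≤ ρ²=64; F_rep = 35·(-1,-1)/2² = (-8.7500,-8.7500)
o2: d²=194 > ρ²=64 → inactive
o3: d²=17 ≤ ρ²=64; F_rep = 35·(1,4)/17² = (0.1211,0.4844)
F = F_att + ΣF_rep = (-3.3789,-5.2656)
Δp = p'−p = (-0.1689,-0.2633); α = Δx/Fx = (-1953/11560) / (-1953/578) = 1/20
check: Δy/Fy = (-6087/23120) / (-6087/1156) = 1/20 ✓

α = 1/20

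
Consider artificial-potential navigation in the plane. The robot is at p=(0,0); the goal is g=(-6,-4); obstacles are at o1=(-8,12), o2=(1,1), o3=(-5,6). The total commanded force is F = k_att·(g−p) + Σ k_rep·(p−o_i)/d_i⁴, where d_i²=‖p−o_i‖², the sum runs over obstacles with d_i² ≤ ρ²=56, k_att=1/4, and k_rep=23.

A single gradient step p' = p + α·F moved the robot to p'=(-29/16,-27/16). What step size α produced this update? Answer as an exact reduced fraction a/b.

F_att = 1/4·(g−p) = 1/4·(-6,-4) = (-1.5000,-1.0000)
o1: d²=208 > ρ²=56 → inactive
o2: d²=2 ≤ ρ²=56; F_rep = 23·(-1,-1)/2² = (-5.7500,-5.7500)
o3: d²=61 > ρ²=56 → inactive
F = F_att + ΣF_rep = (-7.2500,-6.7500)
Δp = p'−p = (-1.8125,-1.6875); α = Δx/Fx = (-29/16) / (-29/4) = 1/4
check: Δy/Fy = (-27/16) / (-27/4) = 1/4 ✓

α = 1/4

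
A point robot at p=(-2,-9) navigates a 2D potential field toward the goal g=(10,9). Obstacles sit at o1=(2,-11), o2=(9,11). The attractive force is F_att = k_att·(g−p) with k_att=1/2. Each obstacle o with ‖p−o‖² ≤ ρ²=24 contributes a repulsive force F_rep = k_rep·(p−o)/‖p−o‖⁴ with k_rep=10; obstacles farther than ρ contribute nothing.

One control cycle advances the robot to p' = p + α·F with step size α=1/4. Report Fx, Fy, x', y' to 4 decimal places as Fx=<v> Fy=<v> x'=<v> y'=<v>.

F_att = 1/2·(g−p) = 1/2·(12,18) = (6.0000,9.0000)
o1: d²=20 ≤ ρ²=24; F_rep = 10·(-4,2)/20² = (-0.1000,0.0500)
o2: d²=521 > ρ²=24 → inactive
F = F_att + ΣF_rep = (5.9000,9.0500)
p' = p + 1/4·F = (-0.5250,-6.7375)

Fx=5.9000 Fy=9.0500 x'=-0.5250 y'=-6.7375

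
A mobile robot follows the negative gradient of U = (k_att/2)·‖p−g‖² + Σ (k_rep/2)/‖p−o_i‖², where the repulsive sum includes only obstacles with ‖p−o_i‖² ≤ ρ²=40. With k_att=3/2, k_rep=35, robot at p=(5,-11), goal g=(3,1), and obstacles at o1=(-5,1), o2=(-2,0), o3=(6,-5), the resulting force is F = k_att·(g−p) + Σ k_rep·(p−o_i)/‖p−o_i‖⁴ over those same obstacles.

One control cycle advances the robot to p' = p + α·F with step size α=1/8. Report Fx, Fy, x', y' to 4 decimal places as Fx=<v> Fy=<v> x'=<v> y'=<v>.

F_att = 3/2·(g−p) = 3/2·(-2,12) = (-3.0000,18.0000)
o1: d²=244 > ρ²=40 → inactive
o2: d²=170 > ρ²=40 → inactive
o3: d²=37 ≤ ρ²=40; F_rep = 35·(-1,-6)/37² = (-0.0256,-0.1534)
F = F_att + ΣF_rep = (-3.0256,17.8466)
p' = p + 1/8·F = (4.6218,-8.7692)

Fx=-3.0256 Fy=17.8466 x'=4.6218 y'=-8.7692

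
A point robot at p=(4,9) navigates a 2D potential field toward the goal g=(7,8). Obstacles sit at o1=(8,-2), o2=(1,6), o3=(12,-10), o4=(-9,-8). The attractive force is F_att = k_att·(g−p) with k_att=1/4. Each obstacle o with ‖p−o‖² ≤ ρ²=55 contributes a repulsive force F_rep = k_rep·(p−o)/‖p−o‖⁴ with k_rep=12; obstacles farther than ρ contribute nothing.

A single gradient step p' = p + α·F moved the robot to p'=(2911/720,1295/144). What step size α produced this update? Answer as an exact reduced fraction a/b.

α = 1/20

F_att = 1/4·(g−p) = 1/4·(3,-1) = (0.7500,-0.2500)
o1: d²=137 > ρ²=55 → inactive
o2: d²=18 ≤ ρ²=55; F_rep = 12·(3,3)/18² = (0.1111,0.1111)
o3: d²=425 > ρ²=55 → inactive
o4: d²=458 > ρ²=55 → inactive
F = F_att + ΣF_rep = (0.8611,-0.1389)
Δp = p'−p = (0.0431,-0.0069); α = Δx/Fx = (31/720) / (31/36) = 1/20
check: Δy/Fy = (-1/144) / (-5/36) = 1/20 ✓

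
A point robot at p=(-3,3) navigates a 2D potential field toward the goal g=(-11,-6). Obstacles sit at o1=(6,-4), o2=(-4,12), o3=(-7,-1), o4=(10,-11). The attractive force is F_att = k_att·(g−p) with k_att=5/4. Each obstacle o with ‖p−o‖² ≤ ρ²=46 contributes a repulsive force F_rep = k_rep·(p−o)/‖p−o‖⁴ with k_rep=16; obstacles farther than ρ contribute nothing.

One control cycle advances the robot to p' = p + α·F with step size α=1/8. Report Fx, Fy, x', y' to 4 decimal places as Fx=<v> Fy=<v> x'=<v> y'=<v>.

Fx=-9.9375 Fy=-11.1875 x'=-4.2422 y'=1.6016

F_att = 5/4·(g−p) = 5/4·(-8,-9) = (-10.0000,-11.2500)
o1: d²=130 > ρ²=46 → inactive
o2: d²=82 > ρ²=46 → inactive
o3: d²=32 ≤ ρ²=46; F_rep = 16·(4,4)/32² = (0.0625,0.0625)
o4: d²=365 > ρ²=46 → inactive
F = F_att + ΣF_rep = (-9.9375,-11.1875)
p' = p + 1/8·F = (-4.2422,1.6016)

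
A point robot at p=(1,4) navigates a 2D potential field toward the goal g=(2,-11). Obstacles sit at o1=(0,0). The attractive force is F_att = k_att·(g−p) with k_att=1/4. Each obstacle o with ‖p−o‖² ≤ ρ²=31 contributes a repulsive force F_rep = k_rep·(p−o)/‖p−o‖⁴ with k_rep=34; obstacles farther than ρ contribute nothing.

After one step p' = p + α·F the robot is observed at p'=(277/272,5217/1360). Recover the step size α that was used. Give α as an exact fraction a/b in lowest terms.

F_att = 1/4·(g−p) = 1/4·(1,-15) = (0.2500,-3.7500)
o1: d²=17 ≤ ρ²=31; F_rep = 34·(1,4)/17² = (0.1176,0.4706)
F = F_att + ΣF_rep = (0.3676,-3.2794)
Δp = p'−p = (0.0184,-0.1640); α = Δx/Fx = (5/272) / (25/68) = 1/20
check: Δy/Fy = (-223/1360) / (-223/68) = 1/20 ✓

α = 1/20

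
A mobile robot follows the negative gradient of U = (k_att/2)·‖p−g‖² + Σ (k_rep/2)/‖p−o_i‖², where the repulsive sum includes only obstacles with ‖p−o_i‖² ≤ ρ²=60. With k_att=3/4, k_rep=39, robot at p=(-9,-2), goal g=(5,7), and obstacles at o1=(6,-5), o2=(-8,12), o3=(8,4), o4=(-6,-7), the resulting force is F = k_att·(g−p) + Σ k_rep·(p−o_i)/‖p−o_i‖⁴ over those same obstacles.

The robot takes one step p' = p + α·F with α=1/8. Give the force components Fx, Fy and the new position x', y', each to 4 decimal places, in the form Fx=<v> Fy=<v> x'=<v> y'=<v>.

Fx=10.3988 Fy=6.9187 x'=-7.7002 y'=-1.1352

F_att = 3/4·(g−p) = 3/4·(14,9) = (10.5000,6.7500)
o1: d²=234 > ρ²=60 → inactive
o2: d²=197 > ρ²=60 → inactive
o3: d²=325 > ρ²=60 → inactive
o4: d²=34 ≤ ρ²=60; F_rep = 39·(-3,5)/34² = (-0.1012,0.1687)
F = F_att + ΣF_rep = (10.3988,6.9187)
p' = p + 1/8·F = (-7.7002,-1.1352)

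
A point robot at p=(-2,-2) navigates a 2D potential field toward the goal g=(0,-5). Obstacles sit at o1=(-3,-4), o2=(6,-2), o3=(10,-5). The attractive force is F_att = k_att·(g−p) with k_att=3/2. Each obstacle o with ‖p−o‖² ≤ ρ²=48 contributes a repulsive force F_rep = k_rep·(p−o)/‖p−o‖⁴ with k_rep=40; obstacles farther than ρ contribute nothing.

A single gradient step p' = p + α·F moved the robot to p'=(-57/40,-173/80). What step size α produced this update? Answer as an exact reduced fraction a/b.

F_att = 3/2·(g−p) = 3/2·(2,-3) = (3.0000,-4.5000)
o1: d²=5 ≤ ρ²=48; F_rep = 40·(1,2)/5² = (1.6000,3.2000)
o2: d²=64 > ρ²=48 → inactive
o3: d²=153 > ρ²=48 → inactive
F = F_att + ΣF_rep = (4.6000,-1.3000)
Δp = p'−p = (0.5750,-0.1625); α = Δx/Fx = (23/40) / (23/5) = 1/8
check: Δy/Fy = (-13/80) / (-13/10) = 1/8 ✓

α = 1/8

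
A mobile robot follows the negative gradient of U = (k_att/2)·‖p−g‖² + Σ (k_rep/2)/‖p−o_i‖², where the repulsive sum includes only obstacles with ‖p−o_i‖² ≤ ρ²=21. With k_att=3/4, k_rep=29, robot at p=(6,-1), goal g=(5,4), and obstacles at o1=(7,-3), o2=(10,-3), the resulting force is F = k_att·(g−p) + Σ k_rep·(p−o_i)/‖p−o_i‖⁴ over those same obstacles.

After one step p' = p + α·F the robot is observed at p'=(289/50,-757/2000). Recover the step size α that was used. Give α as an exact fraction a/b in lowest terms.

α = 1/10

F_att = 3/4·(g−p) = 3/4·(-1,5) = (-0.7500,3.7500)
o1: d²=5 ≤ ρ²=21; F_rep = 29·(-1,2)/5² = (-1.1600,2.3200)
o2: d²=20 ≤ ρ²=21; F_rep = 29·(-4,2)/20² = (-0.2900,0.1450)
F = F_att + ΣF_rep = (-2.2000,6.2150)
Δp = p'−p = (-0.2200,0.6215); α = Δx/Fx = (-11/50) / (-11/5) = 1/10
check: Δy/Fy = (1243/2000) / (1243/200) = 1/10 ✓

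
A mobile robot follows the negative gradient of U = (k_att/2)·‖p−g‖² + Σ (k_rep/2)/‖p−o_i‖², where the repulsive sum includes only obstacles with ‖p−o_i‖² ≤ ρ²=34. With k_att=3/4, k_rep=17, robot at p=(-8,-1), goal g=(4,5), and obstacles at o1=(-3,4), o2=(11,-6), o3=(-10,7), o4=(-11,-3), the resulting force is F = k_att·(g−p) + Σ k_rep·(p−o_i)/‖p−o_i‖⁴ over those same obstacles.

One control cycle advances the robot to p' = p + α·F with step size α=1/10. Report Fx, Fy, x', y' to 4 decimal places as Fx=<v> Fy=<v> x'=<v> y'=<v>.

Fx=9.3018 Fy=4.7012 x'=-7.0698 y'=-0.5299

F_att = 3/4·(g−p) = 3/4·(12,6) = (9.0000,4.5000)
o1: d²=50 > ρ²=34 → inactive
o2: d²=386 > ρ²=34 → inactive
o3: d²=68 > ρ²=34 → inactive
o4: d²=13 ≤ ρ²=34; F_rep = 17·(3,2)/13² = (0.3018,0.2012)
F = F_att + ΣF_rep = (9.3018,4.7012)
p' = p + 1/10·F = (-7.0698,-0.5299)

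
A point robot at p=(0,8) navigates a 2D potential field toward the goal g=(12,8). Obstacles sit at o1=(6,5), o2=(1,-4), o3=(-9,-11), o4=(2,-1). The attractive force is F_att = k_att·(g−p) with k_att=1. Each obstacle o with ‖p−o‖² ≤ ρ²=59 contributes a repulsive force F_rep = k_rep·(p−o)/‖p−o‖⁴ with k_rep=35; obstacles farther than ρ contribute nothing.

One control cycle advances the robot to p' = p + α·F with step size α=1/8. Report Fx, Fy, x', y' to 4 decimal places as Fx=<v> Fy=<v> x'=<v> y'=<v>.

F_att = 1·(g−p) = 1·(12,0) = (12.0000,0.0000)
o1: d²=45 ≤ ρ²=59; F_rep = 35·(-6,3)/45² = (-0.1037,0.0519)
o2: d²=145 > ρ²=59 → inactive
o3: d²=442 > ρ²=59 → inactive
o4: d²=85 > ρ²=59 → inactive
F = F_att + ΣF_rep = (11.8963,0.0519)
p' = p + 1/8·F = (1.4870,8.0065)

Fx=11.8963 Fy=0.0519 x'=1.4870 y'=8.0065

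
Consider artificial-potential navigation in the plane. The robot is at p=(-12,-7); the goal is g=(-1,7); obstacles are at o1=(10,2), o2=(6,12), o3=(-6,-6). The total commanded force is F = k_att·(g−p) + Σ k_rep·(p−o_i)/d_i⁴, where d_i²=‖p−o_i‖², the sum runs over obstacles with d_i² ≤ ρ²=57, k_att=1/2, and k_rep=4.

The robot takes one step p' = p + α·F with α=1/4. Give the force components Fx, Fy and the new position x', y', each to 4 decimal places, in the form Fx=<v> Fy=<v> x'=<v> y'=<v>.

Fx=5.4825 Fy=6.9971 x'=-10.6294 y'=-5.2507

F_att = 1/2·(g−p) = 1/2·(11,14) = (5.5000,7.0000)
o1: d²=565 > ρ²=57 → inactive
o2: d²=685 > ρ²=57 → inactive
o3: d²=37 ≤ ρ²=57; F_rep = 4·(-6,-1)/37² = (-0.0175,-0.0029)
F = F_att + ΣF_rep = (5.4825,6.9971)
p' = p + 1/4·F = (-10.6294,-5.2507)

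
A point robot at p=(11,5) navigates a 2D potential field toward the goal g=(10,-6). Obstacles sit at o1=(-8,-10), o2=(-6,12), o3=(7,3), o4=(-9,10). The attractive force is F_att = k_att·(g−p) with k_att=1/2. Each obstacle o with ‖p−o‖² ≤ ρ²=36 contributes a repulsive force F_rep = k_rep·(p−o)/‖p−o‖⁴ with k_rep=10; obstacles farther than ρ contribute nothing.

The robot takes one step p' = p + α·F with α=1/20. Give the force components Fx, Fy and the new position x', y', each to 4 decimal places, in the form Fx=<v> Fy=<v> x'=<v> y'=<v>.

F_att = 1/2·(g−p) = 1/2·(-1,-11) = (-0.5000,-5.5000)
o1: d²=586 > ρ²=36 → inactive
o2: d²=338 > ρ²=36 → inactive
o3: d²=20 ≤ ρ²=36; F_rep = 10·(4,2)/20² = (0.1000,0.0500)
o4: d²=425 > ρ²=36 → inactive
F = F_att + ΣF_rep = (-0.4000,-5.4500)
p' = p + 1/20·F = (10.9800,4.7275)

Fx=-0.4000 Fy=-5.4500 x'=10.9800 y'=4.7275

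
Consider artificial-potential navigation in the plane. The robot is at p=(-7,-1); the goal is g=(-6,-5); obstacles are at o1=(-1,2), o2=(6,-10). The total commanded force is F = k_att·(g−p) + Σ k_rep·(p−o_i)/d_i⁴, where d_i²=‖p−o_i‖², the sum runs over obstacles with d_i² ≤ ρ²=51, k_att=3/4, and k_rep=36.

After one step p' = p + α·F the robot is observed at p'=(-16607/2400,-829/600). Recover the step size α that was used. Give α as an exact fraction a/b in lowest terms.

α = 1/8

F_att = 3/4·(g−p) = 3/4·(1,-4) = (0.7500,-3.0000)
o1: d²=45 ≤ ρ²=51; F_rep = 36·(-6,-3)/45² = (-0.1067,-0.0533)
o2: d²=250 > ρ²=51 → inactive
F = F_att + ΣF_rep = (0.6433,-3.0533)
Δp = p'−p = (0.0804,-0.3817); α = Δx/Fx = (193/2400) / (193/300) = 1/8
check: Δy/Fy = (-229/600) / (-229/75) = 1/8 ✓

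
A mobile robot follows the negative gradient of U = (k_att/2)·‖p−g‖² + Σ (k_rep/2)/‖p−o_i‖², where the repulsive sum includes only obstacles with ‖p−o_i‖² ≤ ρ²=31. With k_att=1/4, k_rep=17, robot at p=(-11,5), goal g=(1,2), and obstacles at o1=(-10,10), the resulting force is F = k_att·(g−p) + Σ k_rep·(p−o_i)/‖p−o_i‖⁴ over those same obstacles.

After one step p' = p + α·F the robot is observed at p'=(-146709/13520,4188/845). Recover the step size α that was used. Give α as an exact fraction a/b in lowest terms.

F_att = 1/4·(g−p) = 1/4·(12,-3) = (3.0000,-0.7500)
o1: d²=26 ≤ ρ²=31; F_rep = 17·(-1,-5)/26² = (-0.0251,-0.1257)
F = F_att + ΣF_rep = (2.9749,-0.8757)
Δp = p'−p = (0.1487,-0.0438); α = Δx/Fx = (2011/13520) / (2011/676) = 1/20
check: Δy/Fy = (-37/845) / (-148/169) = 1/20 ✓

α = 1/20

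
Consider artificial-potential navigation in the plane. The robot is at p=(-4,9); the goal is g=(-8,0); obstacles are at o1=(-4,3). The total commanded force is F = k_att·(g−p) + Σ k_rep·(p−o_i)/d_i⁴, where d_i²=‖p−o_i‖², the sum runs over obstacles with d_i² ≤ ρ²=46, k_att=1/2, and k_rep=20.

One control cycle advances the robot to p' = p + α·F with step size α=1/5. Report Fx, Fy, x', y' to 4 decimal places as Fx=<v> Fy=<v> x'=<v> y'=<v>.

F_att = 1/2·(g−p) = 1/2·(-4,-9) = (-2.0000,-4.5000)
o1: d²=36 ≤ ρ²=46; F_rep = 20·(0,6)/36² = (0.0000,0.0926)
F = F_att + ΣF_rep = (-2.0000,-4.4074)
p' = p + 1/5·F = (-4.4000,8.1185)

Fx=-2.0000 Fy=-4.4074 x'=-4.4000 y'=8.1185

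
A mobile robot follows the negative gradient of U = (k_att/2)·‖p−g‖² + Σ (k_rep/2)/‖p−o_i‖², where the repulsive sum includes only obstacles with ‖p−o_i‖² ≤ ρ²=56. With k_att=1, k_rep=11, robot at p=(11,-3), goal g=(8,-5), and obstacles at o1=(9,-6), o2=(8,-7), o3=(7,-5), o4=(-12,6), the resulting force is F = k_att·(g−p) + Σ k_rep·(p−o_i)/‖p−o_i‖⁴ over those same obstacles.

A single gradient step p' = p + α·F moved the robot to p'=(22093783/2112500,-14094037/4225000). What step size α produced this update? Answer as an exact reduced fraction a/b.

F_att = 1·(g−p) = 1·(-3,-2) = (-3.0000,-2.0000)
o1: d²=13 ≤ ρ²=56; F_rep = 11·(2,3)/13² = (0.1302,0.1953)
o2: d²=25 ≤ ρ²=56; F_rep = 11·(3,4)/25² = (0.0528,0.0704)
o3: d²=20 ≤ ρ²=56; F_rep = 11·(4,2)/20² = (0.1100,0.0550)
o4: d²=610 > ρ²=56 → inactive
F = F_att + ΣF_rep = (-2.7070,-1.6793)
Δp = p'−p = (-0.5414,-0.3359); α = Δx/Fx = (-1143717/2112500) / (-1143717/422500) = 1/5
check: Δy/Fy = (-1419037/4225000) / (-1419037/845000) = 1/5 ✓

α = 1/5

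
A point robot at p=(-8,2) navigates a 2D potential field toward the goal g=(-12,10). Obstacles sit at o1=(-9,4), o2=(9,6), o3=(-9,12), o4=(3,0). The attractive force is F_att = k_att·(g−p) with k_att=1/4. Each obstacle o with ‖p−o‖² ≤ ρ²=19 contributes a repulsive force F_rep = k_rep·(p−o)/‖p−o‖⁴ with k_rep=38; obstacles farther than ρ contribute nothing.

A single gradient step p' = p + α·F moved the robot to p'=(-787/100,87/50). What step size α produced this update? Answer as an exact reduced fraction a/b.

α = 1/4

F_att = 1/4·(g−p) = 1/4·(-4,8) = (-1.0000,2.0000)
o1: d²=5 ≤ ρ²=19; F_rep = 38·(1,-2)/5² = (1.5200,-3.0400)
o2: d²=305 > ρ²=19 → inactive
o3: d²=101 > ρ²=19 → inactive
o4: d²=125 > ρ²=19 → inactive
F = F_att + ΣF_rep = (0.5200,-1.0400)
Δp = p'−p = (0.1300,-0.2600); α = Δx/Fx = (13/100) / (13/25) = 1/4
check: Δy/Fy = (-13/50) / (-26/25) = 1/4 ✓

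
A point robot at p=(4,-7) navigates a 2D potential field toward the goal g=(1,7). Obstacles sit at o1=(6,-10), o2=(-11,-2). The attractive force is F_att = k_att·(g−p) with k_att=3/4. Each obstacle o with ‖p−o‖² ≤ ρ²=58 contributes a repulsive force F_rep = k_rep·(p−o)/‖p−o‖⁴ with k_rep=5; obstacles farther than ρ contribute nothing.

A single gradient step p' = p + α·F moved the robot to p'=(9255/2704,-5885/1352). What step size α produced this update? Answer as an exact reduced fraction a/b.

α = 1/4

F_att = 3/4·(g−p) = 3/4·(-3,14) = (-2.2500,10.5000)
o1: d²=13 ≤ ρ²=58; F_rep = 5·(-2,3)/13² = (-0.0592,0.0888)
o2: d²=250 > ρ²=58 → inactive
F = F_att + ΣF_rep = (-2.3092,10.5888)
Δp = p'−p = (-0.5773,2.6472); α = Δx/Fx = (-1561/2704) / (-1561/676) = 1/4
check: Δy/Fy = (3579/1352) / (3579/338) = 1/4 ✓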